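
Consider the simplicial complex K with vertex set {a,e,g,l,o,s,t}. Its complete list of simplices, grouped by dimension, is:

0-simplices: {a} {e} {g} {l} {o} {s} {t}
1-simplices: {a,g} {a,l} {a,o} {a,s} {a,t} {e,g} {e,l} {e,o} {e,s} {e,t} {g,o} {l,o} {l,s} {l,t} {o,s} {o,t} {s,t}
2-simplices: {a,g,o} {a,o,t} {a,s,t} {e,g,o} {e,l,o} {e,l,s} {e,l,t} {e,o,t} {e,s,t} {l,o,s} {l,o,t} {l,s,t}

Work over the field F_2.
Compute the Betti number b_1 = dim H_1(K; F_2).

b_1=1

n_0=7 n_1=17 n_2=12  [Z2]
∂1: piv[ag,al,ao,as,at,eg] rk=6  ker:el,eo,es,et,go,lo,ls,lt,os,ot,st
∂2: piv[ago,aot,ast,ego,elo,els,elt,eot,est,los] rk=10  ker:lot,lst
b_1=(17−6)−10=1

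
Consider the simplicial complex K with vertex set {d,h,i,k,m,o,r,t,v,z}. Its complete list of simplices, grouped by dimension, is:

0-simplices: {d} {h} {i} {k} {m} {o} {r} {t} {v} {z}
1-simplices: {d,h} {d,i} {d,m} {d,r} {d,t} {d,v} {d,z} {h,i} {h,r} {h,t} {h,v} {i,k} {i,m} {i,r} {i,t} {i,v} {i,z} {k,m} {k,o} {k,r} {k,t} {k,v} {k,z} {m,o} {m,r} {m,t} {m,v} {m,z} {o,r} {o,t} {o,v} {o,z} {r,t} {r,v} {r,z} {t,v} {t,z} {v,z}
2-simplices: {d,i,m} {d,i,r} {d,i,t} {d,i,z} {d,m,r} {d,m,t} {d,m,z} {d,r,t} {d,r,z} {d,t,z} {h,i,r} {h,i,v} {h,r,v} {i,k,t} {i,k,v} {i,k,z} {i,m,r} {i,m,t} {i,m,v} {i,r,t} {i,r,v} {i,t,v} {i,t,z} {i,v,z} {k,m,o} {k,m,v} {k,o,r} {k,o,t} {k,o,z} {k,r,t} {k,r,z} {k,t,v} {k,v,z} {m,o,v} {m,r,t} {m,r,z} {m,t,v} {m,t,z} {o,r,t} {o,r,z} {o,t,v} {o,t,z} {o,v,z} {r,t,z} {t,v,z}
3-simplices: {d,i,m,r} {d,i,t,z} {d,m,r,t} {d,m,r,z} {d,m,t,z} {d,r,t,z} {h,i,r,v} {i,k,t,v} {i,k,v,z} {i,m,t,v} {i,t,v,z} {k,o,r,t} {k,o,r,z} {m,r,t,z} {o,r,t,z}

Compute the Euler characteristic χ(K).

χ(K)=2

n_0=10 n_1=38 n_2=45 n_3=15
χ=+10−38+45−15=2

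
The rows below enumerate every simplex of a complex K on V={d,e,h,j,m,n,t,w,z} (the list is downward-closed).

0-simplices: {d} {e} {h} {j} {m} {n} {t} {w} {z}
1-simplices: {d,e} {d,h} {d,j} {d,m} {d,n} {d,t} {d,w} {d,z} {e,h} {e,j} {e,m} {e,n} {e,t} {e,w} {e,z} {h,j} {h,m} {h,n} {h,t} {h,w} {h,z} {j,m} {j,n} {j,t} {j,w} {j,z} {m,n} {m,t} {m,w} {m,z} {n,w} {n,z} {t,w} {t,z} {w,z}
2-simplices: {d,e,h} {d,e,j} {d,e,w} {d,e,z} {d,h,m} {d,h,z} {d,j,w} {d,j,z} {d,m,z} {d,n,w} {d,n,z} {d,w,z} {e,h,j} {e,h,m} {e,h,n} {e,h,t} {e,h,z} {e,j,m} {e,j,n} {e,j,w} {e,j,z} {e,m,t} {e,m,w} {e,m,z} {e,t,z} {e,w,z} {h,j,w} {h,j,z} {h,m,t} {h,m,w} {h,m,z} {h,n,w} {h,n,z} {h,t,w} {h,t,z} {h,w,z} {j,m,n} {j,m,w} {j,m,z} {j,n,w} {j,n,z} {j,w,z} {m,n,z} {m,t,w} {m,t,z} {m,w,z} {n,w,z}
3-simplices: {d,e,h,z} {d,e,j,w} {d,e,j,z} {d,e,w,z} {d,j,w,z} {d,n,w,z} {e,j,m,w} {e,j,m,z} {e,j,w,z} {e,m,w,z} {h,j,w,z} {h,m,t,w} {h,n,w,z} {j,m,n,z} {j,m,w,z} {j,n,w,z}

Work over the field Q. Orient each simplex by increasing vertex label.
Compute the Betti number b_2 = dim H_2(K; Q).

n_0=9 n_1=35 n_2=47 n_3=16  [Q]
∂1: piv[de,dh,dj,dm,dn,dt,dw,dz] rk=8  ker:eh,ej,em,en,et,ew,ez,hj,hm,hn,ht,hw,hz,jm,jn,jt,jw,jz,mn,mt,mw,mz,nw,nz,tw,tz,wz
∂2: piv[deh,dej,dew,dez,dhm,dhz,djw,djz,dmz,dnw,dnz,dwz,ehj,ehm,ehn,eht,ejm,ejn,emt,emw,etz,hjw,hnw,htw,jmn] rk=25  ker:ehz,ejw,ejz,emz,ewz,hjz,hmt,hmw,hmz,hnz,htz,hwz,jmw,jmz,jnw,jnz,jwz,mnz,mtw,mtz,mwz,nwz
∂3: piv[dehz,dejw,dejz,dewz,djwz,dnwz,ejmw,ejmz,emwz,hjwz,hmtw,hnwz,jmnz,jnwz] rk=14  ker:ejwz,jmwz
b_2=(47−25)−14=8

b_2=8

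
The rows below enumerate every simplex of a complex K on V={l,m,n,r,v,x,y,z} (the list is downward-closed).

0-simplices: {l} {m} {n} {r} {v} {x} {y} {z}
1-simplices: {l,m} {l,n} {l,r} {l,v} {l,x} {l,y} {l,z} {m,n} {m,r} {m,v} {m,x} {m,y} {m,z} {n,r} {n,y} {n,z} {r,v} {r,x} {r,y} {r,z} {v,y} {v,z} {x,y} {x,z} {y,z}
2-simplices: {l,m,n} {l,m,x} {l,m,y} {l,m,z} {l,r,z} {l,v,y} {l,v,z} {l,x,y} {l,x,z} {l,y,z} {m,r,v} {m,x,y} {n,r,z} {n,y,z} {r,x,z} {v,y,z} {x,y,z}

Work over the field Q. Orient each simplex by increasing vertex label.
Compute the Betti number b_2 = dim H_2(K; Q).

n_0=8 n_1=25 n_2=17  [Q]
∂1: piv[lm,ln,lr,lv,lx,ly,lz] rk=7  ker:mn,mr,mv,mx,my,mz,nr,ny,nz,rv,rx,ry,rz,vy,vz,xy,xz,yz
∂2: piv[lmn,lmx,lmy,lmz,lrz,lvy,lvz,lxy,lxz,lyz,mrv,nrz,nyz,rxz] rk=14  ker:mxy,vyz,xyz
b_2=(17−14)−0=3

b_2=3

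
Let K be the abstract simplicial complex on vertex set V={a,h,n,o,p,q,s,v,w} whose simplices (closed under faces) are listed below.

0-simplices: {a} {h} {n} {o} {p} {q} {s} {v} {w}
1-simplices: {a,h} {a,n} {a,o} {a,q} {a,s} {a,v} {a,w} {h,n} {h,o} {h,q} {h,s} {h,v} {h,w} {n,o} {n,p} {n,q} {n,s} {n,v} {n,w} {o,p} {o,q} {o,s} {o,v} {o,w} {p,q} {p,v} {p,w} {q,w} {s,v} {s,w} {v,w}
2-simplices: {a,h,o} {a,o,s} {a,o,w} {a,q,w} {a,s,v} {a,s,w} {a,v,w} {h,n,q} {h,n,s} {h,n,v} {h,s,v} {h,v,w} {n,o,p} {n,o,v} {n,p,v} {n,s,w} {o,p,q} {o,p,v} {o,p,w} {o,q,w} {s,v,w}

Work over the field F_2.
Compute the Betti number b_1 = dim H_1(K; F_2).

b_1=4

n_0=9 n_1=31 n_2=21  [Z2]
∂1: piv[ah,an,ao,aq,as,av,aw,np] rk=8  ker:hn,ho,hq,hs,hv,hw,no,nq,ns,nv,nw,op,oq,os,ov,ow,pq,pv,pw,qw,sv,sw,vw
∂2: piv[aho,aos,aow,aqw,asv,asw,avw,hnq,hns,hnv,hsv,hvw,nop,nov,npv,nsw,opq,opw,oqw] rk=19  ker:opv,svw
b_1=(31−8)−19=4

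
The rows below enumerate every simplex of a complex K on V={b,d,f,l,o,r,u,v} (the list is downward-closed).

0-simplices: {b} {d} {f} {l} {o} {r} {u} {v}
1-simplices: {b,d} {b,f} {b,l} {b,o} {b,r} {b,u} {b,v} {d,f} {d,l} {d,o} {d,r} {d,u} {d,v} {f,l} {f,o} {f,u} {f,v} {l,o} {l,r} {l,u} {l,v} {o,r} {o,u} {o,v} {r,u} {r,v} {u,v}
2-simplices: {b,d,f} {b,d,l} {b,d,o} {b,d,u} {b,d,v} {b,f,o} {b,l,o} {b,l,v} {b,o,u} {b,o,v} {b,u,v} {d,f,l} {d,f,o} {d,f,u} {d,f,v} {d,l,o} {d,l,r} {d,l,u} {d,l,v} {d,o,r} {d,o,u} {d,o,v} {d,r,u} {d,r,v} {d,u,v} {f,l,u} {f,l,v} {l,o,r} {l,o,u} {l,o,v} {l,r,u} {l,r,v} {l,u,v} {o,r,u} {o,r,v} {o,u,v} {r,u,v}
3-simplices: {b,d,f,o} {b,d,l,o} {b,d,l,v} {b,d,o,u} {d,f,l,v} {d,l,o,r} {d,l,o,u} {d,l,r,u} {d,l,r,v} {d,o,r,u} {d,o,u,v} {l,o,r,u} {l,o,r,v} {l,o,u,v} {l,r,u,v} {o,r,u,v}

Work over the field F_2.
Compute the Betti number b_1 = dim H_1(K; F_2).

n_0=8 n_1=27 n_2=37 n_3=16  [Z2]
∂1: piv[bd,bf,bl,bo,br,bu,bv] rk=7  ker:df,dl,do,dr,du,dv,fl,fo,fu,fv,lo,lr,lu,lv,or,ou,ov,ru,rv,uv
∂2: piv[bdf,bdl,bdo,bdu,bdv,bfo,blo,blv,bou,bov,buv,dfl,dfu,dfv,dlr,dlu,dor,dru,drv] rk=19  ker:dfo,dlo,dlv,dou,dov,duv,flu,flv,lor,lou,lov,lru,lrv,luv,oru,orv,ouv,ruv
∂3: piv[bdfo,bdlo,bdlv,bdou,dflv,dlor,dlou,dlru,dlrv,doru,douv,lorv,louv,lruv] rk=14  ker:loru,oruv
b_1=(27−7)−19=1

b_1=1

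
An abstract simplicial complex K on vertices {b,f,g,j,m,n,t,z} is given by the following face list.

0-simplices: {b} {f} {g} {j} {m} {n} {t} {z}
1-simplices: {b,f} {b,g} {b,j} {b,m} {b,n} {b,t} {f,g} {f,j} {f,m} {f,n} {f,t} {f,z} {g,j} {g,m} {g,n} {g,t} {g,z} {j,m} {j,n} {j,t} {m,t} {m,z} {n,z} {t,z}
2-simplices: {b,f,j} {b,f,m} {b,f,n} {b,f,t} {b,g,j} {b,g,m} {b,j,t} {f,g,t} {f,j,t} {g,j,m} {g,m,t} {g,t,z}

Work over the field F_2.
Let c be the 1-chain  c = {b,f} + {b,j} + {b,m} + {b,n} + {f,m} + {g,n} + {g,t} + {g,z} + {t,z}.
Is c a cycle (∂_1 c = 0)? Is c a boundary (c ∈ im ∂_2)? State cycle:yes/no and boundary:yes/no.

n_0=8 n_1=24 n_2=12  [Z2]
∂1: piv[bf,bg,bj,bm,bn,bt,fz] rk=7  ker:fg,fj,fm,fn,ft,gj,gm,gn,gt,gz,jm,jn,jt,mt,mz,nz,tz
∂2: piv[bfj,bfm,bfn,bft,bgj,bgm,bjt,fgt,gjm,gmt,gtz] rk=11  ker:fjt
∂1c = {g} + {j}

cycle:no boundary:no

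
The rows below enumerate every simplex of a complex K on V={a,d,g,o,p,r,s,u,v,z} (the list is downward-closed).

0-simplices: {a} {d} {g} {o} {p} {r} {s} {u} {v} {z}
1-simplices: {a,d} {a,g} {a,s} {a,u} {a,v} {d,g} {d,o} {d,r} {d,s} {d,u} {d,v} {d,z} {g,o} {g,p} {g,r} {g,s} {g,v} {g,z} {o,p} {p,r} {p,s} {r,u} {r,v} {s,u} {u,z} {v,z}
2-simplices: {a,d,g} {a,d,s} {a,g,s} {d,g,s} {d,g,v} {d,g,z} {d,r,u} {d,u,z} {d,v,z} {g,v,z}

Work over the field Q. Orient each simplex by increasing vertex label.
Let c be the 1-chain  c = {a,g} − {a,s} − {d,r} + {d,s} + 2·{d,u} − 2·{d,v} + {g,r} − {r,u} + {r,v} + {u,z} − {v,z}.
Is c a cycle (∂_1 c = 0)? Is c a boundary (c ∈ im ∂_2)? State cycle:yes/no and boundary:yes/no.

n_0=10 n_1=26 n_2=10  [Q]
∂1: piv[ad,ag,as,au,av,do,dr,dz,gp] rk=9  ker:dg,ds,du,dv,go,gr,gs,gv,gz,op,pr,ps,ru,rv,su,uz,vz
∂2: piv[adg,ads,ags,dgv,dgz,dru,duz,dvz] rk=8  ker:dgs,gvz
∂1c = 0
c vs im∂2: residual ≠ 0 ⇒ not boundary

cycle:yes boundary:no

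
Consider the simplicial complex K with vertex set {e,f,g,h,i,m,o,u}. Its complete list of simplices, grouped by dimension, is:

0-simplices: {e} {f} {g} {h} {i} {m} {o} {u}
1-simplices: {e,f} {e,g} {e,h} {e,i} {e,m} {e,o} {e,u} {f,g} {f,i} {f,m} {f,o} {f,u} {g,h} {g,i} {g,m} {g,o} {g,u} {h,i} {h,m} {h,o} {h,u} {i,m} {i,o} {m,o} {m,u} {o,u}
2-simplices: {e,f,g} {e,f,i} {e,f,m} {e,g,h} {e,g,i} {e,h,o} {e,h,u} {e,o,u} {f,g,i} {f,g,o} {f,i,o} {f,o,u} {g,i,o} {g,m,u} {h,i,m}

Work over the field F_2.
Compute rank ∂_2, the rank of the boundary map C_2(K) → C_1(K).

rank∂_2=13

n_0=8 n_1=26 n_2=15  [Z2]
∂1: piv[ef,eg,eh,ei,em,eo,eu] rk=7  ker:fg,fi,fm,fo,fu,gh,gi,gm,go,gu,hi,hm,ho,hu,im,io,mo,mu,ou
∂2: piv[efg,efi,efm,egh,egi,eho,ehu,eou,fgo,fio,fou,gmu,him] rk=13  ker:fgi,gio
rk∂_2=13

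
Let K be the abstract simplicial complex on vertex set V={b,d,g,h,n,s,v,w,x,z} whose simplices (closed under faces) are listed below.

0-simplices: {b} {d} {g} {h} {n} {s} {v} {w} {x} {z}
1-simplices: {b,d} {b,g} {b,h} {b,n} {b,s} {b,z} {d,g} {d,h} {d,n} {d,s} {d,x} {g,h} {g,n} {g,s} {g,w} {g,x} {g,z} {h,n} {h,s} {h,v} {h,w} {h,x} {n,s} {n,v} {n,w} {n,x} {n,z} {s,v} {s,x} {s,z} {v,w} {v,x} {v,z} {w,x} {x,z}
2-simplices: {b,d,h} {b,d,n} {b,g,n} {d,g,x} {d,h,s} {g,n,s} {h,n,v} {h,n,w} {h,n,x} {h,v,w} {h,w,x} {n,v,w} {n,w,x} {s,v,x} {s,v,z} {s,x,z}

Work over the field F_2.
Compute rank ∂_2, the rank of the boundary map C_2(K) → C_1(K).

n_0=10 n_1=35 n_2=16  [Z2]
∂1: piv[bd,bg,bh,bn,bs,bz,dx,gw,hv] rk=9  ker:dg,dh,dn,ds,gh,gn,gs,gx,gz,hn,hs,hw,hx,ns,nv,nw,nx,nz,sv,sx,sz,vw,vx,vz,wx,xz
∂2: piv[bdh,bdn,bgn,dgx,dhs,gns,hnv,hnw,hnx,hvw,hwx,svx,svz,sxz] rk=14  ker:nvw,nwx
rk∂_2=14

rank∂_2=14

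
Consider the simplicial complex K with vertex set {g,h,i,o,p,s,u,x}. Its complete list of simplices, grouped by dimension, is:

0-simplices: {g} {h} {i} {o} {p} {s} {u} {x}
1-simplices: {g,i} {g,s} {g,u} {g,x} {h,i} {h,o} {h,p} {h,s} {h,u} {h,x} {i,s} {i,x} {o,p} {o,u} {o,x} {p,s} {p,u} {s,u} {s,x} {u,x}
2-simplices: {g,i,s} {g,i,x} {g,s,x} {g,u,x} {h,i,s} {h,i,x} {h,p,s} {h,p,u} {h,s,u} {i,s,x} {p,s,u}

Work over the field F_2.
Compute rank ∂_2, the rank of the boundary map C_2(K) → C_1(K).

rank∂_2=9

n_0=8 n_1=20 n_2=11  [Z2]
∂1: piv[gi,gs,gu,gx,hi,ho,hp] rk=7  ker:hs,hu,hx,is,ix,op,ou,ox,ps,pu,su,sx,ux
∂2: piv[gis,gix,gsx,gux,his,hix,hps,hpu,hsu] rk=9  ker:isx,psu
rk∂_2=9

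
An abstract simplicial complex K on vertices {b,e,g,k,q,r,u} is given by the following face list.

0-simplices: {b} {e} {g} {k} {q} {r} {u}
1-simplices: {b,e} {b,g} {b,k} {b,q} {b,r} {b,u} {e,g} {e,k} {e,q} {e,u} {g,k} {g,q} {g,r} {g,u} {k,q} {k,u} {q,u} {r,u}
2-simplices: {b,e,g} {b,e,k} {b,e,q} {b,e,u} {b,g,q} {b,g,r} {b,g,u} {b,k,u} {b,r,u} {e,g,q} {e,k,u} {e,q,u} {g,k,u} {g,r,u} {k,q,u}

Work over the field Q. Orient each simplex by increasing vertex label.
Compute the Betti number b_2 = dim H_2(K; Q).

n_0=7 n_1=18 n_2=15  [Q]
∂1: piv[be,bg,bk,bq,br,bu] rk=6  ker:eg,ek,eq,eu,gk,gq,gr,gu,kq,ku,qu,ru
∂2: piv[beg,bek,beq,beu,bgq,bgr,bgu,bku,bru,equ,gku,kqu] rk=12  ker:egq,eku,gru
b_2=(15−12)−0=3

b_2=3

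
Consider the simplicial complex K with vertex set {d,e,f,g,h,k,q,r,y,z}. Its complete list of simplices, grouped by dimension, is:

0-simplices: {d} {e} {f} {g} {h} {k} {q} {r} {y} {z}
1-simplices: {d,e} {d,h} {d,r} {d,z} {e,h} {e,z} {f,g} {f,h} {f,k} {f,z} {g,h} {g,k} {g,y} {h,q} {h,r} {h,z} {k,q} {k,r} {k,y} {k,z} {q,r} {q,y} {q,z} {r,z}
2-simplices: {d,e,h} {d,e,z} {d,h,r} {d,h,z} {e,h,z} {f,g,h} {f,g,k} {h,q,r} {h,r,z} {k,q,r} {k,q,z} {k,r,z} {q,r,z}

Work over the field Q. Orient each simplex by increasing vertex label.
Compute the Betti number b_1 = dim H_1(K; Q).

b_1=4

n_0=10 n_1=24 n_2=13  [Q]
∂1: piv[de,dh,dr,dz,fg,fh,fk,gy,hq] rk=9  ker:eh,ez,fz,gh,gk,hr,hz,kq,kr,ky,kz,qr,qy,qz,rz
∂2: piv[deh,dez,dhr,dhz,fgh,fgk,hqr,hrz,kqr,kqz,krz] rk=11  ker:ehz,qrz
b_1=(24−9)−11=4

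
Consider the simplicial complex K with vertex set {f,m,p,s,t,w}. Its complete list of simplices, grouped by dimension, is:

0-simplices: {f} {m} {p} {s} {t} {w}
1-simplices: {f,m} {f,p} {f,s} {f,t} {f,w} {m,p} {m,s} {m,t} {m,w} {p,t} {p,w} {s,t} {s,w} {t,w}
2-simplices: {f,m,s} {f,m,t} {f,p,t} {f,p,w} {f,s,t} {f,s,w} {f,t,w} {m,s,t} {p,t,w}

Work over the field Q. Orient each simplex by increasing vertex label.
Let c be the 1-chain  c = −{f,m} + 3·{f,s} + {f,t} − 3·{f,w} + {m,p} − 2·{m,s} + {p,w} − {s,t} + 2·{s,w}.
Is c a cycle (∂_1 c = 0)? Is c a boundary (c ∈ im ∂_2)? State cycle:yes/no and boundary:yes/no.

n_0=6 n_1=14 n_2=9  [Q]
∂1: piv[fm,fp,fs,ft,fw] rk=5  ker:mp,ms,mt,mw,pt,pw,st,sw,tw
∂2: piv[fms,fmt,fpt,fpw,fst,fsw,ftw] rk=7  ker:mst,ptw
∂1c = 0
c vs im∂2: residual ≠ 0 ⇒ not boundary

cycle:yes boundary:no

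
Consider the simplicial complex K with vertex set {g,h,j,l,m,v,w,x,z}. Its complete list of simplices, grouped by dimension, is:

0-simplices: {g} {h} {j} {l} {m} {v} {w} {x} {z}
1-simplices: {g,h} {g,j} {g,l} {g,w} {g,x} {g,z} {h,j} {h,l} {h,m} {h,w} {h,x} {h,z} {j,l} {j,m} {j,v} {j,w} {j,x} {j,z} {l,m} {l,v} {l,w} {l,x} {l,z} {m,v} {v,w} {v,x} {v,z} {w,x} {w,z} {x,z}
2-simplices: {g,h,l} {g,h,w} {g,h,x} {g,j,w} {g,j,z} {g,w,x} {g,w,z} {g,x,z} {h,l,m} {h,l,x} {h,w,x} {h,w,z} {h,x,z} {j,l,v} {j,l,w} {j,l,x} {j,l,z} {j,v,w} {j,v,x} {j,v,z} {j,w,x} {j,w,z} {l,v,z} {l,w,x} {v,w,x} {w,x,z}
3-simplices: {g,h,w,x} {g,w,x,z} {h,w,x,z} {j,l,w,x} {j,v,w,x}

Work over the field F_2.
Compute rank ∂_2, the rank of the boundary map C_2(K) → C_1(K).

n_0=9 n_1=30 n_2=26 n_3=5  [Z2]
∂1: piv[gh,gj,gl,gw,gx,gz,hm,jv] rk=8  ker:hj,hl,hw,hx,hz,jl,jm,jw,jx,jz,lm,lv,lw,lx,lz,mv,vw,vx,vz,wx,wz,xz
∂2: piv[ghl,ghw,ghx,gjw,gjz,gwx,gwz,gxz,hlm,hlx,hwz,jlv,jlw,jlx,jlz,jvw,jvx,jvz,jwx] rk=19  ker:hwx,hxz,jwz,lvz,lwx,vwx,wxz
∂3: piv[ghwx,gwxz,hwxz,jlwx,jvwx] rk=5
rk∂_2=19

rank∂_2=19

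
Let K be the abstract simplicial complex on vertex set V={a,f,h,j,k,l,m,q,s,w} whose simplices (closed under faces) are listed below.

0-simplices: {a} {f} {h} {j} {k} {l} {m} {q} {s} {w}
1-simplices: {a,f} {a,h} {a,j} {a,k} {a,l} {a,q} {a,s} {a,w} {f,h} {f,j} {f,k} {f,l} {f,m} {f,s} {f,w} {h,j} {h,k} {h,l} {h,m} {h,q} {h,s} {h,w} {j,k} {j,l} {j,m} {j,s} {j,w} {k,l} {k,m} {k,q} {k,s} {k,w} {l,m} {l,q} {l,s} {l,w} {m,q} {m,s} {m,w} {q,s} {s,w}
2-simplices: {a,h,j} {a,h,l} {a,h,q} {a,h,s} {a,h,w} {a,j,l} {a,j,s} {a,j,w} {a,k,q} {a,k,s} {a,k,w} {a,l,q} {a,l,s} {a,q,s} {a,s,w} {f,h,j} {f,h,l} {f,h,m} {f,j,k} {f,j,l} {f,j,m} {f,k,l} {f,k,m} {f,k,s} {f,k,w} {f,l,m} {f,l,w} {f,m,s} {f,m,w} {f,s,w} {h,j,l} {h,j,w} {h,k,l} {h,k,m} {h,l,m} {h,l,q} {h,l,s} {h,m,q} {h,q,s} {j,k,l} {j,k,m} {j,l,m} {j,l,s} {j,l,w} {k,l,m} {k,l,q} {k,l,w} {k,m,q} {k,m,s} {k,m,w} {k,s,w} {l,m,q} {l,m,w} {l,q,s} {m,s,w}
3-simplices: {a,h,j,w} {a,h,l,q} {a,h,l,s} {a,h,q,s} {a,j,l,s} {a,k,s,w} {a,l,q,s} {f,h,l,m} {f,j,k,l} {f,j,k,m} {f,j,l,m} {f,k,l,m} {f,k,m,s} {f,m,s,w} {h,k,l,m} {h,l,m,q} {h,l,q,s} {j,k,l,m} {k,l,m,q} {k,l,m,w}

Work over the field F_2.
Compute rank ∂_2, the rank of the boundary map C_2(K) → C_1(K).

n_0=10 n_1=41 n_2=55 n_3=20  [Z2]
∂1: piv[af,ah,aj,ak,al,aq,as,aw,fm] rk=9  ker:fh,fj,fk,fl,fs,fw,hj,hk,hl,hm,hq,hs,hw,jk,jl,jm,js,jw,kl,km,kq,ks,kw,lm,lq,ls,lw,mq,ms,mw,qs,sw
∂2: piv[ahj,ahl,ahq,ahs,ahw,ajl,ajs,ajw,akq,aks,akw,alq,als,aqs,asw,fhj,fhl,fhm,fjk,fjm,fkl,fkm,fks,fkw,flm,flw,fms,fmw,hkl,hmq,jlw] rk=31  ker:fjl,fsw,hjl,hjw,hkm,hlm,hlq,hls,hqs,jkl,jkm,jlm,jls,klm,klq,klw,kmq,kms,kmw,ksw,lmq,lmw,lqs,msw
∂3: piv[ahjw,ahlq,ahls,ahqs,ajls,aksw,alqs,fhlm,fjkl,fjkm,fjlm,fklm,fkms,fmsw,hklm,hlmq,klmq,klmw] rk=18  ker:hlqs,jklm
rk∂_2=31

rank∂_2=31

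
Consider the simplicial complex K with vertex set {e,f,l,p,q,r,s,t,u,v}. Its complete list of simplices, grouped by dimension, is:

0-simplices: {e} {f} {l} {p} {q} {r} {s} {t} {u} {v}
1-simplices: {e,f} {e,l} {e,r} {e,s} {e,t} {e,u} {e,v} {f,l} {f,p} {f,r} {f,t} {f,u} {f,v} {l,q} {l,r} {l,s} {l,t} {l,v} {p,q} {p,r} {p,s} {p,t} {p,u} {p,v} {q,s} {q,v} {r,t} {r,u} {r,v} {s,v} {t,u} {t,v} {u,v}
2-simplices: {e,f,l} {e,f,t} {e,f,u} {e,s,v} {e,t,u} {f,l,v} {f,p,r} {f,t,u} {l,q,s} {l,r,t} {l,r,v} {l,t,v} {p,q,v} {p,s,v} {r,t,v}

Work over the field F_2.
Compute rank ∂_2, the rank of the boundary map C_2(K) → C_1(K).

n_0=10 n_1=33 n_2=15  [Z2]
∂1: piv[ef,el,er,es,et,eu,ev,fp,lq] rk=9  ker:fl,fr,ft,fu,fv,lr,ls,lt,lv,pq,pr,ps,pt,pu,pv,qs,qv,rt,ru,rv,sv,tu,tv,uv
∂2: piv[efl,eft,efu,esv,etu,flv,fpr,lqs,lrt,lrv,ltv,pqv,psv] rk=13  ker:ftu,rtv
rk∂_2=13

rank∂_2=13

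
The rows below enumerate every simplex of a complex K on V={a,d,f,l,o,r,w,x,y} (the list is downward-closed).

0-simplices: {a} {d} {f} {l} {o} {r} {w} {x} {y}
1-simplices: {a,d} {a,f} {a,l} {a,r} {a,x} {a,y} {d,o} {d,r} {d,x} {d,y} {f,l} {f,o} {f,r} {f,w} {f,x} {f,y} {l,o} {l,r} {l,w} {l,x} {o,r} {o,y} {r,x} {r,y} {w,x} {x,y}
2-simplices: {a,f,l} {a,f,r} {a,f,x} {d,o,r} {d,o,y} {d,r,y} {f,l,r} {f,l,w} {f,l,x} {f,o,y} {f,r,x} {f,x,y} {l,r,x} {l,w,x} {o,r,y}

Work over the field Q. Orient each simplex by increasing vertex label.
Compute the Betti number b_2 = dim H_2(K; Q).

b_2=2

n_0=9 n_1=26 n_2=15  [Q]
∂1: piv[ad,af,al,ar,ax,ay,do,fw] rk=8  ker:dr,dx,dy,fl,fo,fr,fx,fy,lo,lr,lw,lx,or,oy,rx,ry,wx,xy
∂2: piv[afl,afr,afx,dor,doy,dry,flr,flw,flx,foy,frx,fxy,lwx] rk=13  ker:lrx,ory
b_2=(15−13)−0=2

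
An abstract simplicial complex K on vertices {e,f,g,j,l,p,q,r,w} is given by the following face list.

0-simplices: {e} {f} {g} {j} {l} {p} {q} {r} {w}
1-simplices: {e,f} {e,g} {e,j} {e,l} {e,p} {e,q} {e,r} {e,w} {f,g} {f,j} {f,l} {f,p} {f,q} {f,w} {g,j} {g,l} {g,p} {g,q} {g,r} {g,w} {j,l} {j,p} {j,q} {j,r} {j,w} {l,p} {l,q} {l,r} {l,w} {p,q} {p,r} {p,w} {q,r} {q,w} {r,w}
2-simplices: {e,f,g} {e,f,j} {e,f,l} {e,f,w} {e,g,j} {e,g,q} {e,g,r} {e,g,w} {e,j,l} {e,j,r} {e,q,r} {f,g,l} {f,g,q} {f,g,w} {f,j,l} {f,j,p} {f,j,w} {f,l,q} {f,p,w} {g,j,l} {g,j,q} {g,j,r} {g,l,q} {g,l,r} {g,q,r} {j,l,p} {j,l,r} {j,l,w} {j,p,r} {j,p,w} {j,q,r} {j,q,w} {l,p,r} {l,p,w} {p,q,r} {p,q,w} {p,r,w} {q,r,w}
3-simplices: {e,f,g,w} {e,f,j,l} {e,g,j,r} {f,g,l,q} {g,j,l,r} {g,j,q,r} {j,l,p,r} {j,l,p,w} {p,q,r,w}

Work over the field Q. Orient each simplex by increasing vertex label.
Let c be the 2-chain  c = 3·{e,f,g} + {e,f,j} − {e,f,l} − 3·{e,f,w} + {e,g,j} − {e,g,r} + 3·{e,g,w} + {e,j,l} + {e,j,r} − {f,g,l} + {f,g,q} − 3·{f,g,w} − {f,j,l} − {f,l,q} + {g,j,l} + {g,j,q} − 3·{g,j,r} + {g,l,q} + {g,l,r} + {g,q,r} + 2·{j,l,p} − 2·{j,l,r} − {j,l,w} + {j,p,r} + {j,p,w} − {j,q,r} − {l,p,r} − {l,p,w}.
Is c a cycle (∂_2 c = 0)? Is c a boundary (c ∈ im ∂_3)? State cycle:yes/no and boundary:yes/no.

n_0=9 n_1=35 n_2=38 n_3=9  [Q]
∂1: piv[ef,eg,ej,el,ep,eq,er,ew] rk=8  ker:fg,fj,fl,fp,fq,fw,gj,gl,gp,gq,gr,gw,jl,jp,jq,jr,jw,lp,lq,lr,lw,pq,pr,pw,qr,qw,rw
∂2: piv[efg,efj,efl,efw,egj,egq,egr,egw,ejl,ejr,eqr,fgl,fgq,fjp,fjw,flq,fpw,gjq,glr,jlp,jlw,jpr,jqw,pqr,prw] rk=25  ker:fgw,fjl,gjl,gjr,glq,gqr,jlr,jpw,jqr,lpr,lpw,pqw,qrw
∂3: piv[efgw,efjl,egjr,fglq,gjlr,gjqr,jlpr,jlpw,pqrw] rk=9
∂2c = 0
c vs im∂3: reduces to 0 ⇒ boundary

cycle:yes boundary:yes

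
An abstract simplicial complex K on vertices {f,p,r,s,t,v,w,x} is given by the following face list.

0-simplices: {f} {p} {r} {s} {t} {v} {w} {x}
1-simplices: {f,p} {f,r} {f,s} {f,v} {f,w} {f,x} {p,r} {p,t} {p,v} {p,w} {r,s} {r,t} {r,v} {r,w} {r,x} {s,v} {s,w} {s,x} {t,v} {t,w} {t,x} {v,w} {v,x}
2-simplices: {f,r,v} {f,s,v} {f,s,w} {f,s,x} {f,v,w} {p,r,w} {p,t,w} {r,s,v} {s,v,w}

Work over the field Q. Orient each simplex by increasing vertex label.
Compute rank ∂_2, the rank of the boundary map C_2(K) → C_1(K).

n_0=8 n_1=23 n_2=9  [Q]
∂1: piv[fp,fr,fs,fv,fw,fx,pt] rk=7  ker:pr,pv,pw,rs,rt,rv,rw,rx,sv,sw,sx,tv,tw,tx,vw,vx
∂2: piv[frv,fsv,fsw,fsx,fvw,prw,ptw,rsv] rk=8  ker:svw
rk∂_2=8

rank∂_2=8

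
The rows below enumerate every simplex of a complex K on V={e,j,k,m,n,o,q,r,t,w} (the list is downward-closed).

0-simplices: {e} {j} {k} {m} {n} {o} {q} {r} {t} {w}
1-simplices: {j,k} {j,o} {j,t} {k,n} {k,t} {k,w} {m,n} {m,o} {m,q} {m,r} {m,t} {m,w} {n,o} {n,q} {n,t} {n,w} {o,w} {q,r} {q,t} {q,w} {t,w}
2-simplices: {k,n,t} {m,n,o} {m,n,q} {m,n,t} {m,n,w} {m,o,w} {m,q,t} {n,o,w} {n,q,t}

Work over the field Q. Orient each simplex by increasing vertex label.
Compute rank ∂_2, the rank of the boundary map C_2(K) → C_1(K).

n_0=10 n_1=21 n_2=9  [Q]
∂1: piv[jk,jo,jt,kn,kw,mn,mq,mr] rk=8  ker:kt,mo,mt,mw,no,nq,nt,nw,ow,qr,qt,qw,tw
∂2: piv[knt,mno,mnq,mnt,mnw,mow,mqt] rk=7  ker:now,nqt
rk∂_2=7

rank∂_2=7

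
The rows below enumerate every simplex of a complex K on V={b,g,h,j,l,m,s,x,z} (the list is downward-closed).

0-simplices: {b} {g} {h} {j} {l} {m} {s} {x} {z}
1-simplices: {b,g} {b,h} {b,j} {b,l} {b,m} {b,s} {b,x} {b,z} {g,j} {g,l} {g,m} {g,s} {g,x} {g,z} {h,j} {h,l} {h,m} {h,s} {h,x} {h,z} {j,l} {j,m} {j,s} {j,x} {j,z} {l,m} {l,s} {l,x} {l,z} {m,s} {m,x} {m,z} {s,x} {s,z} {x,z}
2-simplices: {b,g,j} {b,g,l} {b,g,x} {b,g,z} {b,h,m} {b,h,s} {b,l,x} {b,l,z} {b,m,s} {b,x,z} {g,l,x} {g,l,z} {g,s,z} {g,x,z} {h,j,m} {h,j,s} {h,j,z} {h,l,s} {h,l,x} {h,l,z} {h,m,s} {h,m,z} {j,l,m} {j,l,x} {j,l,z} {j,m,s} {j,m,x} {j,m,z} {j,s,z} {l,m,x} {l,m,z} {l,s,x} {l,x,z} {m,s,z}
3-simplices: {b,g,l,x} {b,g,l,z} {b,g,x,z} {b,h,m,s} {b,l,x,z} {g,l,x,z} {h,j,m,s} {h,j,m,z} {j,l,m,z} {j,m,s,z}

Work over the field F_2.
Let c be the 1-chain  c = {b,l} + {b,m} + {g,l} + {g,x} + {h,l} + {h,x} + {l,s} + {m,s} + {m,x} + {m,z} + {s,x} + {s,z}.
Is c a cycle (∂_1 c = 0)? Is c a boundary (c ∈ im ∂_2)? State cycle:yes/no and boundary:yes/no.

n_0=9 n_1=35 n_2=34 n_3=10  [Z2]
∂1: piv[bg,bh,bj,bl,bm,bs,bx,bz] rk=8  ker:gj,gl,gm,gs,gx,gz,hj,hl,hm,hs,hx,hz,jl,jm,js,jx,jz,lm,ls,lx,lz,ms,mx,mz,sx,sz,xz
∂2: piv[bgj,bgl,bgx,bgz,bhm,bhs,blx,blz,bms,bxz,gsz,hjm,hjs,hjz,hls,hlx,hlz,hmz,jlm,jlx,jlz,jmx,jsz,lsx] rk=24  ker:glx,glz,gxz,hms,jms,jmz,lmx,lmz,lxz,msz
∂3: piv[bglx,bglz,bgxz,bhms,blxz,hjms,hjmz,jlmz,jmsz] rk=9  ker:glxz
∂1c = 0
c vs im∂2: residual ≠ 0 ⇒ not boundary

cycle:yes boundary:no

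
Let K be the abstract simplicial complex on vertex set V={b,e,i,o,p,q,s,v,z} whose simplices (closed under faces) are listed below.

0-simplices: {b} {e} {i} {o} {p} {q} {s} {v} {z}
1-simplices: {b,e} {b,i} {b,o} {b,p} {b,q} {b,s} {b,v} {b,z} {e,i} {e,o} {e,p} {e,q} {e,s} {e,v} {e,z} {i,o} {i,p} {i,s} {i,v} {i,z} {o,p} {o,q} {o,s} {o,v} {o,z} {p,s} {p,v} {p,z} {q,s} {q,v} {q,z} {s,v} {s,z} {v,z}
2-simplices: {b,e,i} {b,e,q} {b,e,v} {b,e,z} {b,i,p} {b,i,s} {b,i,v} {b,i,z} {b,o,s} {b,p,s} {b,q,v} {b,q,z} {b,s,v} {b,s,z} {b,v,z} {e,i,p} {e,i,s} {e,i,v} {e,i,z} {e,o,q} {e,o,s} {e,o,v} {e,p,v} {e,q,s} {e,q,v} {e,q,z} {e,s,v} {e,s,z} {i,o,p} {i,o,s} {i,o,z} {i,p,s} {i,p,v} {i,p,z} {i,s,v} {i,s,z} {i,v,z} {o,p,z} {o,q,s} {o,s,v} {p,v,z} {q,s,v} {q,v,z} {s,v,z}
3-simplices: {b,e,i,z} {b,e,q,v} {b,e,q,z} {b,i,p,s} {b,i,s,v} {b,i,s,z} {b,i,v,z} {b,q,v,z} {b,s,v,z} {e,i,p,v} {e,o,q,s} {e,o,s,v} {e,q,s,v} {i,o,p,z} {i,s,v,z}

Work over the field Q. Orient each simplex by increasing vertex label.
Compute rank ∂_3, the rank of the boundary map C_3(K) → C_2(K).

rank∂_3=14

n_0=9 n_1=34 n_2=44 n_3=15  [Q]
∂1: piv[be,bi,bo,bp,bq,bs,bv,bz] rk=8  ker:ei,eo,ep,eq,es,ev,ez,io,ip,is,iv,iz,op,oq,os,ov,oz,ps,pv,pz,qs,qv,qz,sv,sz,vz
∂2: piv[bei,beq,bev,bez,bip,bis,biv,biz,bos,bps,bqv,bqz,bsv,bsz,bvz,eip,eis,eoq,eos,eov,epv,eqs,iop,ios,ioz,ipz] rk=26  ker:eiv,eiz,eqv,eqz,esv,esz,ips,ipv,isv,isz,ivz,opz,oqs,osv,pvz,qsv,qvz,svz
∂3: piv[beiz,beqv,beqz,bips,bisv,bisz,bivz,bqvz,bsvz,eipv,eoqs,eosv,eqsv,iopz] rk=14  ker:isvz
rk∂_3=14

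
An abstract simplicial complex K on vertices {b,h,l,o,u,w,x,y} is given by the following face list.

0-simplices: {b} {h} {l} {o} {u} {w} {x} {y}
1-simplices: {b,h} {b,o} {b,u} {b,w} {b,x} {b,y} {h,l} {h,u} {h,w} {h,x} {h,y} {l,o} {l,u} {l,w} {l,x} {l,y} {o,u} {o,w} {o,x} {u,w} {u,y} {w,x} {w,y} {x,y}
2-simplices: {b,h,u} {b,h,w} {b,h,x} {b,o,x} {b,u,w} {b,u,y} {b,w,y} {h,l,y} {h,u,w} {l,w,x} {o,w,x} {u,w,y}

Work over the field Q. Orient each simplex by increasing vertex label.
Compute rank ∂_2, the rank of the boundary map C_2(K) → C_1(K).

rank∂_2=10

n_0=8 n_1=24 n_2=12  [Q]
∂1: piv[bh,bo,bu,bw,bx,by,hl] rk=7  ker:hu,hw,hx,hy,lo,lu,lw,lx,ly,ou,ow,ox,uw,uy,wx,wy,xy
∂2: piv[bhu,bhw,bhx,box,buw,buy,bwy,hly,lwx,owx] rk=10  ker:huw,uwy
rk∂_2=10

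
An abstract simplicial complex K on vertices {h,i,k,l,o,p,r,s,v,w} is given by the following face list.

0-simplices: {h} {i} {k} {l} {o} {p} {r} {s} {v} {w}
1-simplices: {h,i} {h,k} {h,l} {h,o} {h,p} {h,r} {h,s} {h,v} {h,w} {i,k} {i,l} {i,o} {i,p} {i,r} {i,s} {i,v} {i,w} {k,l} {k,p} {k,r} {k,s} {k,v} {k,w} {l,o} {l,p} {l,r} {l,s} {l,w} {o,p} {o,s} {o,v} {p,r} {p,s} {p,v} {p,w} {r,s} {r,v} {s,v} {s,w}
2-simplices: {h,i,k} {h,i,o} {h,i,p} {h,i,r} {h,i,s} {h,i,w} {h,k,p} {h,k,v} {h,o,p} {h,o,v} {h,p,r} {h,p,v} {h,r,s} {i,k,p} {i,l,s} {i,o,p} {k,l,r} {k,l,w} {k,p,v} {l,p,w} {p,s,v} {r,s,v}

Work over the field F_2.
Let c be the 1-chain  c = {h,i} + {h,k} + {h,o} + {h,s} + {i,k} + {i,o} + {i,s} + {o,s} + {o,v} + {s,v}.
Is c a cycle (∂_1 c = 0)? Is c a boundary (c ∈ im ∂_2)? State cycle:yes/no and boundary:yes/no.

n_0=10 n_1=39 n_2=22  [Z2]
∂1: piv[hi,hk,hl,ho,hp,hr,hs,hv,hw] rk=9  ker:ik,il,io,ip,ir,is,iv,iw,kl,kp,kr,ks,kv,kw,lo,lp,lr,ls,lw,op,os,ov,pr,ps,pv,pw,rs,rv,sv,sw
∂2: piv[hik,hio,hip,hir,his,hiw,hkp,hkv,hop,hov,hpr,hpv,hrs,ils,klr,klw,lpw,psv,rsv] rk=19  ker:ikp,iop,kpv
∂1c = 0
c vs im∂2: residual ≠ 0 ⇒ not boundary

cycle:yes boundary:no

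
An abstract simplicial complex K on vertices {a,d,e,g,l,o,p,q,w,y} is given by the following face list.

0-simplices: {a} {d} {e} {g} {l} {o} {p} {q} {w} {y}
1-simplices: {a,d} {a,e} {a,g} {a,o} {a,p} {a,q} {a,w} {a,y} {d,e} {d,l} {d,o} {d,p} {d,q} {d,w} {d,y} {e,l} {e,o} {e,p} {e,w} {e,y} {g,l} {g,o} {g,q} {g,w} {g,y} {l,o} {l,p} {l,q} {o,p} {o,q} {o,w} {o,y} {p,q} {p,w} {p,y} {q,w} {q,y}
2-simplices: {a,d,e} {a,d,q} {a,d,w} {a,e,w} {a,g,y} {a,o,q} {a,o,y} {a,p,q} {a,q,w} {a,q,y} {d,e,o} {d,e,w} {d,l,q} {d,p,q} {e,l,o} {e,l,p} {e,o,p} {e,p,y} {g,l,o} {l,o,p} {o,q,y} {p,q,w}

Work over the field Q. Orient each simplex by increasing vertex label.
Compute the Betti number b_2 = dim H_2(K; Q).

n_0=10 n_1=37 n_2=22  [Q]
∂1: piv[ad,ae,ag,ao,ap,aq,aw,ay,dl] rk=9  ker:de,do,dp,dq,dw,dy,el,eo,ep,ew,ey,gl,go,gq,gw,gy,lo,lp,lq,op,oq,ow,oy,pq,pw,py,qw,qy
∂2: piv[ade,adq,adw,aew,agy,aoq,aoy,apq,aqw,aqy,deo,dlq,dpq,elo,elp,eop,epy,glo,pqw] rk=19  ker:dew,lop,oqy
b_2=(22−19)−0=3

b_2=3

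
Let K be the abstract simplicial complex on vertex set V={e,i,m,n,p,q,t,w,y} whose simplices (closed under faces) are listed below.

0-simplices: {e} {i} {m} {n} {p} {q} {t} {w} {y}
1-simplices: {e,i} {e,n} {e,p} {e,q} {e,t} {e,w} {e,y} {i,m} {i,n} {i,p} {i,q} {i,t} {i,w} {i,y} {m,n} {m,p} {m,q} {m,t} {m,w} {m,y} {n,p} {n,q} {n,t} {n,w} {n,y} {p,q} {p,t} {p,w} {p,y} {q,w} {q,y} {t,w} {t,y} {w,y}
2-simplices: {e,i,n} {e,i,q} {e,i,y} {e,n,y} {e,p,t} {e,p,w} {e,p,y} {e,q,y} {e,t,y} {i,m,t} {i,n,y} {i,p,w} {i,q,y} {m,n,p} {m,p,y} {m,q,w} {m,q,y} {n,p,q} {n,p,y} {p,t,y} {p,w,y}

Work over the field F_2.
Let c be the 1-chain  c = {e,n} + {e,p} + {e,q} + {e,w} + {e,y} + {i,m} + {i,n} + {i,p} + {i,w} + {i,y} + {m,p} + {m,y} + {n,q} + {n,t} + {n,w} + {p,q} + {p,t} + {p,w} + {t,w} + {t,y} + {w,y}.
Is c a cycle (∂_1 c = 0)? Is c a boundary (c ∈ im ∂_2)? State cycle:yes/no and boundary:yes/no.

n_0=9 n_1=34 n_2=21  [Z2]
∂1: piv[ei,en,ep,eq,et,ew,ey,im] rk=8  ker:in,ip,iq,it,iw,iy,mn,mp,mq,mt,mw,my,np,nq,nt,nw,ny,pq,pt,pw,py,qw,qy,tw,ty,wy
∂2: piv[ein,eiq,eiy,eny,ept,epw,epy,eqy,ety,imt,ipw,mnp,mpy,mqw,mqy,npq,npy,pwy] rk=18  ker:iny,iqy,pty
∂1c = {e} + {i} + {m} + {n} + {q} + {y}

cycle:no boundary:no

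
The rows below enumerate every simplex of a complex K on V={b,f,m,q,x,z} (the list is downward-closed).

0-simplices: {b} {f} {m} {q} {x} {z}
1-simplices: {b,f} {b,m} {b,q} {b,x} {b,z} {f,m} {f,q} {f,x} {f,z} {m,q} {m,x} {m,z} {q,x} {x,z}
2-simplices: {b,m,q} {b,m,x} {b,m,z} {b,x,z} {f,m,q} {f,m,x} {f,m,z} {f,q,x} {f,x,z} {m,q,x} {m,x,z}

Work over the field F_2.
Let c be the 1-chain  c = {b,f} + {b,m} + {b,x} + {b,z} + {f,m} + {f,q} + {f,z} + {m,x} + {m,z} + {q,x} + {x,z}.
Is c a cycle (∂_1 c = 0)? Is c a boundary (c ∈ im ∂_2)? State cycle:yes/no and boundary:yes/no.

n_0=6 n_1=14 n_2=11  [Z2]
∂1: piv[bf,bm,bq,bx,bz] rk=5  ker:fm,fq,fx,fz,mq,mx,mz,qx,xz
∂2: piv[bmq,bmx,bmz,bxz,fmq,fmx,fmz,fqx] rk=8  ker:fxz,mqx,mxz
∂1c = 0
c vs im∂2: residual ≠ 0 ⇒ not boundary

cycle:yes boundary:no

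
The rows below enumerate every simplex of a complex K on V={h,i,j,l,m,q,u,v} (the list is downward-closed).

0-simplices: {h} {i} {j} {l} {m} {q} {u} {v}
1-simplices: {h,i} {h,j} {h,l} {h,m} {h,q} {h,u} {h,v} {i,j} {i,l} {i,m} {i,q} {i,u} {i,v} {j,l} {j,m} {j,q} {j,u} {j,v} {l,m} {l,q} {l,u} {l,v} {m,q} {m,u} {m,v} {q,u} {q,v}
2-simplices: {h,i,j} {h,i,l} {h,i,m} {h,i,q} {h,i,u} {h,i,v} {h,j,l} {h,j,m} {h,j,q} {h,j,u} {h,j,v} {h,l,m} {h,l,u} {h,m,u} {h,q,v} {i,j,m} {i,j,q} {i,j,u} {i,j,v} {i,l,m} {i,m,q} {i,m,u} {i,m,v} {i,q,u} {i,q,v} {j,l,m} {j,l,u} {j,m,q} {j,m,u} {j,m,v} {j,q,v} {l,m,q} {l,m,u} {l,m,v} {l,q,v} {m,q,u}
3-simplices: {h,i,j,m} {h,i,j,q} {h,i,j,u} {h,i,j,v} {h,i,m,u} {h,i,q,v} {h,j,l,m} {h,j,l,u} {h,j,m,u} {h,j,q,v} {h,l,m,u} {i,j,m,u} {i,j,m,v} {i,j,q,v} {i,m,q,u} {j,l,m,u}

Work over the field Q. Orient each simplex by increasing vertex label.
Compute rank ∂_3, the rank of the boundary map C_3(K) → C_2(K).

n_0=8 n_1=27 n_2=36 n_3=16  [Q]
∂1: piv[hi,hj,hl,hm,hq,hu,hv] rk=7  ker:ij,il,im,iq,iu,iv,jl,jm,jq,ju,jv,lm,lq,lu,lv,mq,mu,mv,qu,qv
∂2: piv[hij,hil,him,hiq,hiu,hiv,hjl,hjm,hjq,hju,hjv,hlm,hlu,hmu,hqv,imq,imv,iqu,lmq,lmv] rk=20  ker:ijm,ijq,iju,ijv,ilm,imu,iqv,jlm,jlu,jmq,jmu,jmv,jqv,lmu,lqv,mqu
∂3: piv[hijm,hijq,hiju,hijv,himu,hiqv,hjlm,hjlu,hjmu,hjqv,hlmu,ijmv,imqu] rk=13  ker:ijmu,ijqv,jlmu
rk∂_3=13

rank∂_3=13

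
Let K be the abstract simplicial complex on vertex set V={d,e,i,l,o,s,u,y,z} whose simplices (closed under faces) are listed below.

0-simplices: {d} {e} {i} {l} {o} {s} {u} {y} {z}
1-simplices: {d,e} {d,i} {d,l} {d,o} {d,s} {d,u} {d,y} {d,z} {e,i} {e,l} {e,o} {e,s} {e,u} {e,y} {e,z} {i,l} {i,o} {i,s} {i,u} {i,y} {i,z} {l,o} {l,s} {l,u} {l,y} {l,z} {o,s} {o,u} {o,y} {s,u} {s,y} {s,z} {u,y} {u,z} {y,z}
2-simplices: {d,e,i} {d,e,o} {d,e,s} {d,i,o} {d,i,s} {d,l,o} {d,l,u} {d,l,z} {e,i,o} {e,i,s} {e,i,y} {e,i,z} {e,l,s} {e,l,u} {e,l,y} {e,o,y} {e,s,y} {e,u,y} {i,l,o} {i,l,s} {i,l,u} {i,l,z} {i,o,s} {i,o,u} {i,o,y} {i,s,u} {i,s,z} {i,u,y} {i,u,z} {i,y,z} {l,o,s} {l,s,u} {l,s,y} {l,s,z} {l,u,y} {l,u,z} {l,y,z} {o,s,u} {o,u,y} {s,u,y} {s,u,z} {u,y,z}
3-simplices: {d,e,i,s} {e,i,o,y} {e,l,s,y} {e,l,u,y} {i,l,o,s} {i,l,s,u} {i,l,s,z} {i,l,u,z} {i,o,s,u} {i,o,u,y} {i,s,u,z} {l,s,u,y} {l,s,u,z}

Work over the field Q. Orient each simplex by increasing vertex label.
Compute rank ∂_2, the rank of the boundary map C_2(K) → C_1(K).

rank∂_2=26

n_0=9 n_1=35 n_2=42 n_3=13  [Q]
∂1: piv[de,di,dl,do,ds,du,dy,dz] rk=8  ker:ei,el,eo,es,eu,ey,ez,il,io,is,iu,iy,iz,lo,ls,lu,ly,lz,os,ou,oy,su,sy,sz,uy,uz,yz
∂2: piv[dei,deo,des,dio,dis,dlo,dlu,dlz,eiy,eiz,els,elu,ely,eoy,esy,euy,ilo,ils,ilu,ilz,ios,iou,isu,isz,iuz,iyz] rk=26  ker:eio,eis,ioy,iuy,los,lsu,lsy,lsz,luy,luz,lyz,osu,ouy,suy,suz,uyz
∂3: piv[deis,eioy,elsy,eluy,ilos,ilsu,ilsz,iluz,iosu,iouy,isuz,lsuy] rk=12  ker:lsuz
rk∂_2=26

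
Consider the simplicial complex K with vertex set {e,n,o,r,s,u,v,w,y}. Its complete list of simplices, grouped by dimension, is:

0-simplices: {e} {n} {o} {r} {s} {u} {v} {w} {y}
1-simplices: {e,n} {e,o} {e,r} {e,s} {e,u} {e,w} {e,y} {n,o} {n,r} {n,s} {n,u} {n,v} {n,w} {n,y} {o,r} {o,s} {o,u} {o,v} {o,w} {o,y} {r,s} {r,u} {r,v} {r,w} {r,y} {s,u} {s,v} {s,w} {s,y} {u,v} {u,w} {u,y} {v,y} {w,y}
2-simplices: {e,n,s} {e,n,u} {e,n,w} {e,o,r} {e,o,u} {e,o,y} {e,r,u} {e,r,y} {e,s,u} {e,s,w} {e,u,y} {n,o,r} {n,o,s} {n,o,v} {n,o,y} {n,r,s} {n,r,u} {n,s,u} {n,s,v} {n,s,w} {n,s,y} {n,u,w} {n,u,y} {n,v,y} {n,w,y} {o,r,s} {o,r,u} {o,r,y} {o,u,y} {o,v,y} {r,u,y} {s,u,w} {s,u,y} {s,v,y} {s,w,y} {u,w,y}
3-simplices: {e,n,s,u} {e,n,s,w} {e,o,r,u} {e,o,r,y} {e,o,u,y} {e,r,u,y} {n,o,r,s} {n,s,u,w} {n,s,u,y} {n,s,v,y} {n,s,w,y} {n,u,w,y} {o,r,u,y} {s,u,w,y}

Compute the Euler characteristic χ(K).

n_0=9 n_1=34 n_2=36 n_3=14
χ=+9−34+36−14=-3

χ(K)=-3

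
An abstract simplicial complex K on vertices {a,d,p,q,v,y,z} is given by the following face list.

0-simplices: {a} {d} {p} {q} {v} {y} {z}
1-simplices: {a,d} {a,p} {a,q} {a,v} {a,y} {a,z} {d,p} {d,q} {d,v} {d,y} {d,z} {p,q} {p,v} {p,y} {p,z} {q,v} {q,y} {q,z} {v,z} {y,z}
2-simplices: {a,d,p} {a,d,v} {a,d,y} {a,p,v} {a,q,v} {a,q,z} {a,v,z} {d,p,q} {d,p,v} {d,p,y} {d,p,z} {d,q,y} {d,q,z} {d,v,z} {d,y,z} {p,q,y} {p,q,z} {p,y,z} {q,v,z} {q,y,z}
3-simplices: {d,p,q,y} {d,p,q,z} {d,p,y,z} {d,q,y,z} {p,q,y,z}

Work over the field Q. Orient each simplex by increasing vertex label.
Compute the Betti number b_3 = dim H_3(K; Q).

n_0=7 n_1=20 n_2=20 n_3=5  [Q]
∂1: piv[ad,ap,aq,av,ay,az] rk=6  ker:dp,dq,dv,dy,dz,pq,pv,py,pz,qv,qy,qz,vz,yz
∂2: piv[adp,adv,ady,apv,aqv,aqz,avz,dpq,dpy,dpz,dqy,dqz,dvz,dyz] rk=14  ker:dpv,pqy,pqz,pyz,qvz,qyz
∂3: piv[dpqy,dpqz,dpyz,dqyz] rk=4  ker:pqyz
b_3=(5−4)−0=1

b_3=1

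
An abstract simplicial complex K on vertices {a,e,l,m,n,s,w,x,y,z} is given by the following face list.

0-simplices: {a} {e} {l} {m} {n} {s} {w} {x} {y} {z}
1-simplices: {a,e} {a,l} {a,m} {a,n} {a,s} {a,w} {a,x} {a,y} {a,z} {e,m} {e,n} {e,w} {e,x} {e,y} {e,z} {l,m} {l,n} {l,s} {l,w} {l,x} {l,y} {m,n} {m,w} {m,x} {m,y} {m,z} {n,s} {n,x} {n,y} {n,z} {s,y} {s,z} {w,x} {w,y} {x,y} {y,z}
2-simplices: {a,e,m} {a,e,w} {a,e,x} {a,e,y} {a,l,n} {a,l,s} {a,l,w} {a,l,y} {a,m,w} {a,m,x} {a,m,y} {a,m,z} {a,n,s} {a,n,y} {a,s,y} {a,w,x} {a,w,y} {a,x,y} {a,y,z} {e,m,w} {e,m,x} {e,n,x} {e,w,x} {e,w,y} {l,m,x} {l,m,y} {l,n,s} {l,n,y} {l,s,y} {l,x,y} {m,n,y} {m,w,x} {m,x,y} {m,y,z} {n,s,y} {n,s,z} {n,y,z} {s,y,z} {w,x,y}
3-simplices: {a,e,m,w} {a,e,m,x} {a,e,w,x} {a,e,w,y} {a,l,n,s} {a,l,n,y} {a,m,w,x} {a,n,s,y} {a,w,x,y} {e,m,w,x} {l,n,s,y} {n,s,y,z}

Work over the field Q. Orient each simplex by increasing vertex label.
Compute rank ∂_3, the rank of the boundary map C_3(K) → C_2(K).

n_0=10 n_1=36 n_2=39 n_3=12  [Q]
∂1: piv[ae,al,am,an,as,aw,ax,ay,az] rk=9  ker:em,en,ew,ex,ey,ez,lm,ln,ls,lw,lx,ly,mn,mw,mx,my,mz,ns,nx,ny,nz,sy,sz,wx,wy,xy,yz
∂2: piv[aem,aew,aex,aey,aln,als,alw,aly,amw,amx,amy,amz,ans,any,asy,awx,awy,axy,ayz,enx,lmx,lmy,mny,nsz,nyz] rk=25  ker:emw,emx,ewx,ewy,lns,lny,lsy,lxy,mwx,mxy,myz,nsy,syz,wxy
∂3: piv[aemw,aemx,aewx,aewy,alns,alny,amwx,ansy,awxy,lnsy,nsyz] rk=11  ker:emwx
rk∂_3=11

rank∂_3=11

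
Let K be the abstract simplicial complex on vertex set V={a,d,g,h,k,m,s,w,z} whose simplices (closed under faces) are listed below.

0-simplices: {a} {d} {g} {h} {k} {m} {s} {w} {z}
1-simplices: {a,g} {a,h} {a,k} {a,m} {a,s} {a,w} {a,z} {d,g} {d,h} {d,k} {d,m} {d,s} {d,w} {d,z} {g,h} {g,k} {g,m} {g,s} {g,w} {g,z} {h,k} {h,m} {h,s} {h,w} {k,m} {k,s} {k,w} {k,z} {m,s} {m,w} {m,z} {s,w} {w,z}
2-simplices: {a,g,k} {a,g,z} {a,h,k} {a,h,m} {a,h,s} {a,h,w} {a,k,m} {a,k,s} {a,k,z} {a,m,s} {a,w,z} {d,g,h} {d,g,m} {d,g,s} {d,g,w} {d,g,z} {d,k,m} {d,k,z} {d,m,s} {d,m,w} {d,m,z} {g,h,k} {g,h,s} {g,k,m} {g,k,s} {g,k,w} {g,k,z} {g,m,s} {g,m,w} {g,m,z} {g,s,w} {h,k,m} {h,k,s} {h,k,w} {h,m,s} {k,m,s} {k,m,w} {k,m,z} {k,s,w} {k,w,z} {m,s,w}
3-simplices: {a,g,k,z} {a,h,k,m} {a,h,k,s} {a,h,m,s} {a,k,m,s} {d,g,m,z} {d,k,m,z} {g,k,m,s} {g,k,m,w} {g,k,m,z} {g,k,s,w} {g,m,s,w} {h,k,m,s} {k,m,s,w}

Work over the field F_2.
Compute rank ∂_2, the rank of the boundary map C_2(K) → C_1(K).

n_0=9 n_1=33 n_2=41 n_3=14  [Z2]
∂1: piv[ag,ah,ak,am,as,aw,az,dg] rk=8  ker:dh,dk,dm,ds,dw,dz,gh,gk,gm,gs,gw,gz,hk,hm,hs,hw,km,ks,kw,kz,ms,mw,mz,sw,wz
∂2: piv[agk,agz,ahk,ahm,ahs,ahw,akm,aks,akz,ams,awz,dgh,dgm,dgs,dgw,dgz,dkm,dkz,dms,dmw,dmz,ghk,gkw,gsw,hkw] rk=25  ker:ghs,gkm,gks,gkz,gms,gmw,gmz,hkm,hks,hms,kms,kmw,kmz,ksw,kwz,msw
∂3: piv[agkz,ahkm,ahks,ahms,akms,dgmz,dkmz,gkms,gkmw,gkmz,gksw,gmsw] rk=12  ker:hkms,kmsw
rk∂_2=25

rank∂_2=25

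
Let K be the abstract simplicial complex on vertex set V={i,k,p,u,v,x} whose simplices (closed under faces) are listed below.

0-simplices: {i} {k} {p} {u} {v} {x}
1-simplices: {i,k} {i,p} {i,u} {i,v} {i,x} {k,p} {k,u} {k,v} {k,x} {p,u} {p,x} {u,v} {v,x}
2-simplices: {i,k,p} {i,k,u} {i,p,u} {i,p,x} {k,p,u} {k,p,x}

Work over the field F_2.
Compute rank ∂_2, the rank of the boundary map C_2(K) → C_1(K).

rank∂_2=5

n_0=6 n_1=13 n_2=6  [Z2]
∂1: piv[ik,ip,iu,iv,ix] rk=5  ker:kp,ku,kv,kx,pu,px,uv,vx
∂2: piv[ikp,iku,ipu,ipx,kpx] rk=5  ker:kpu
rk∂_2=5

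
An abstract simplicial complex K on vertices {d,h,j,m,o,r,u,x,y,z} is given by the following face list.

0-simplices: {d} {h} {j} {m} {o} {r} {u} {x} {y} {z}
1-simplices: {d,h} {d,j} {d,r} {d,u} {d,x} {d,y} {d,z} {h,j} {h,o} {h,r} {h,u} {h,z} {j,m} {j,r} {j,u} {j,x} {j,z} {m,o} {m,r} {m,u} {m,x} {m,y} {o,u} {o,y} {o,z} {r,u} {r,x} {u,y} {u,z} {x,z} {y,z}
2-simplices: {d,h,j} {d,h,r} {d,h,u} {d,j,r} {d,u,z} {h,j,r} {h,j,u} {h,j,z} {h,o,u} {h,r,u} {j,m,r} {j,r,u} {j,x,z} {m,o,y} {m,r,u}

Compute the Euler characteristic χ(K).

n_0=10 n_1=31 n_2=15
χ=+10−31+15=-6

χ(K)=-6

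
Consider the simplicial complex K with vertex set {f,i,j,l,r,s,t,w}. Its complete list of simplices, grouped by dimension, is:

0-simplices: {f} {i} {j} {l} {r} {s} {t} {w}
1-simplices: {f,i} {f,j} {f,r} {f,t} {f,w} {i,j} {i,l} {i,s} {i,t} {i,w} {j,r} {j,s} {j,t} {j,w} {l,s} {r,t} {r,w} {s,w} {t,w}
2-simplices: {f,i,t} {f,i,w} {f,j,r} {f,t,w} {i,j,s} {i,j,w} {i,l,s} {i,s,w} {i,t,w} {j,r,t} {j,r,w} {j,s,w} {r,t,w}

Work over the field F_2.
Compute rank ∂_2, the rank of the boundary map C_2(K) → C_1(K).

rank∂_2=11

n_0=8 n_1=19 n_2=13  [Z2]
∂1: piv[fi,fj,fr,ft,fw,il,is] rk=7  ker:ij,it,iw,jr,js,jt,jw,ls,rt,rw,sw,tw
∂2: piv[fit,fiw,fjr,ftw,ijs,ijw,ils,isw,jrt,jrw,rtw] rk=11  ker:itw,jsw
rk∂_2=11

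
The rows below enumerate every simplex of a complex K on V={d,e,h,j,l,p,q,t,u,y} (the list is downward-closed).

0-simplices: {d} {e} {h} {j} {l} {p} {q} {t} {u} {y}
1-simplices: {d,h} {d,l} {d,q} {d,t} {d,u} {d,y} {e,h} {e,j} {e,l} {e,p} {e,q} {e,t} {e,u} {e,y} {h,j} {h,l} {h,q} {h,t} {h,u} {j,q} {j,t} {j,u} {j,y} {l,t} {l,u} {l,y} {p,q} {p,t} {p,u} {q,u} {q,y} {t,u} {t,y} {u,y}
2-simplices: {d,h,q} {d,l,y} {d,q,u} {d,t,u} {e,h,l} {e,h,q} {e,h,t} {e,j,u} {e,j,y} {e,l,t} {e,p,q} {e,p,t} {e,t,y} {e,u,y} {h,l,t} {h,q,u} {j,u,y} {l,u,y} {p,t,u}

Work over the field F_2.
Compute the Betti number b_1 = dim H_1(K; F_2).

n_0=10 n_1=34 n_2=19  [Z2]
∂1: piv[dh,dl,dq,dt,du,dy,eh,ej,ep] rk=9  ker:el,eq,et,eu,ey,hj,hl,hq,ht,hu,jq,jt,ju,jy,lt,lu,ly,pq,pt,pu,qu,qy,tu,ty,uy
∂2: piv[dhq,dly,dqu,dtu,ehl,ehq,eht,eju,ejy,elt,epq,ept,ety,euy,hqu,luy,ptu] rk=17  ker:hlt,juy
b_1=(34−9)−17=8

b_1=8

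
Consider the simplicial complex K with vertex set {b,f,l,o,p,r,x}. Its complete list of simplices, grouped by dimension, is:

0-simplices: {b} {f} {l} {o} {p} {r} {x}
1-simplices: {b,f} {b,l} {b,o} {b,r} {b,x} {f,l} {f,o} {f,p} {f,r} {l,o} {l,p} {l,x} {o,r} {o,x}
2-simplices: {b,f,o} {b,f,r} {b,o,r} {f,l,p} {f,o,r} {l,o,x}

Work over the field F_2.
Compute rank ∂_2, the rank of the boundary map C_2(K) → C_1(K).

n_0=7 n_1=14 n_2=6  [Z2]
∂1: piv[bf,bl,bo,br,bx,fp] rk=6  ker:fl,fo,fr,lo,lp,lx,or,ox
∂2: piv[bfo,bfr,bor,flp,lox] rk=5  ker:for
rk∂_2=5

rank∂_2=5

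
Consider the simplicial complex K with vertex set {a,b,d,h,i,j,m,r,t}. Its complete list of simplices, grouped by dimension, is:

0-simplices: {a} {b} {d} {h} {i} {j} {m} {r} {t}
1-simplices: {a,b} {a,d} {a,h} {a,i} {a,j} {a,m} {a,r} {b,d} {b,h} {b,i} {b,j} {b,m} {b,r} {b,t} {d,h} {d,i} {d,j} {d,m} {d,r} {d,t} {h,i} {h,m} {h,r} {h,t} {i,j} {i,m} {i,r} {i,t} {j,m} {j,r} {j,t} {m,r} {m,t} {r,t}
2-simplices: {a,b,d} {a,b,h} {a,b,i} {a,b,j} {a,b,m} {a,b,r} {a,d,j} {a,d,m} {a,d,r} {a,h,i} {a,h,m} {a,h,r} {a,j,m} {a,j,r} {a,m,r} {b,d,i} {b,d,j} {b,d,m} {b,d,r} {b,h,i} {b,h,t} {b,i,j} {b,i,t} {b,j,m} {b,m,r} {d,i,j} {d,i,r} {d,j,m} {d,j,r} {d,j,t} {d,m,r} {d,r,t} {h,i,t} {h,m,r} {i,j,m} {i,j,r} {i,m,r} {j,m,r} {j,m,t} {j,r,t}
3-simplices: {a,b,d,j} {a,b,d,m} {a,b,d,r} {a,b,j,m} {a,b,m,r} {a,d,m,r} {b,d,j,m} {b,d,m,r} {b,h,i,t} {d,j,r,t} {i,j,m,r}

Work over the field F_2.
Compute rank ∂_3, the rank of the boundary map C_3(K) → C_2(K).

rank∂_3=10

n_0=9 n_1=34 n_2=40 n_3=11  [Z2]
∂1: piv[ab,ad,ah,ai,aj,am,ar,bt] rk=8  ker:bd,bh,bi,bj,bm,br,dh,di,dj,dm,dr,dt,hi,hm,hr,ht,ij,im,ir,it,jm,jr,jt,mr,mt,rt
∂2: piv[abd,abh,abi,abj,abm,abr,adj,adm,adr,ahi,ahm,ahr,ajm,ajr,amr,bdi,bht,bij,bit,dir,djt,drt,ijm,jmt] rk=24  ker:bdj,bdm,bdr,bhi,bjm,bmr,dij,djm,djr,dmr,hit,hmr,ijr,imr,jmr,jrt
∂3: piv[abdj,abdm,abdr,abjm,abmr,admr,bdjm,bhit,djrt,ijmr] rk=10  ker:bdmr
rk∂_3=10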